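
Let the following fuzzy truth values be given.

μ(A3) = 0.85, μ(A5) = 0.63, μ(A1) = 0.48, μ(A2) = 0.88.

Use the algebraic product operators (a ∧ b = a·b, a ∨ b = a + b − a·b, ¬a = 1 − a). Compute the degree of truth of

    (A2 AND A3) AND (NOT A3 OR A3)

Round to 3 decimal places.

0.653

A2 AND A3 = a·b on (0.8800, 0.8500) = 0.7480
NOT A3 = 1 − 0.8500 = 0.1500
NOT A3 OR A3 = a + b − a·b on (0.1500, 0.8500) = 0.8725
(A2 AND A3) AND (NOT A3 OR A3) = a·b on (0.7480, 0.8725) = 0.6526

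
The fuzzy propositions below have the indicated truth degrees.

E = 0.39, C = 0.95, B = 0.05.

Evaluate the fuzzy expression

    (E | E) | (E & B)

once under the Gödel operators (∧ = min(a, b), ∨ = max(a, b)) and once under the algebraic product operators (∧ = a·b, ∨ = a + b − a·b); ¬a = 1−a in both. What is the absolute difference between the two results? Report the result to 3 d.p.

0.245

Under Gödel:
  E | E = max(a, b) on (0.39, 0.39) = 0.39
  E & B = min(a, b) on (0.39, 0.05) = 0.05
  (E | E) | (E & B) = max(a, b) on (0.39, 0.05) = 0.39
  → value = 0.3900
Under algebraic product:
  E | E = a + b − a·b on (0.3900, 0.3900) = 0.6279
  E & B = a·b on (0.3900, 0.0500) = 0.0195
  (E | E) | (E & B) = a + b − a·b on (0.6279, 0.0195) = 0.6352
  → value = 0.6352
|0.3900 − 0.6352| = 0.245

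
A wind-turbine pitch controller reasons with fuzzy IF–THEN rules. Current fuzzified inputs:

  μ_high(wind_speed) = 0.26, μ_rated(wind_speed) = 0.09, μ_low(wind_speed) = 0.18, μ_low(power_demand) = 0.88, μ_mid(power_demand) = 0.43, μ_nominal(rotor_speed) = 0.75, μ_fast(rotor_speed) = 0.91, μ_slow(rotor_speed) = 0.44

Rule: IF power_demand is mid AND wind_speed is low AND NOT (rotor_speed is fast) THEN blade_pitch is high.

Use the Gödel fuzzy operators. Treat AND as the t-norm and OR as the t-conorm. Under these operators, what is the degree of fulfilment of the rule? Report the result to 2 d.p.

firing strength: mid=0.43, low=0.18, ¬fast=1−0.91=0.09; AND[min(a, b)] → w = 0.09

0.09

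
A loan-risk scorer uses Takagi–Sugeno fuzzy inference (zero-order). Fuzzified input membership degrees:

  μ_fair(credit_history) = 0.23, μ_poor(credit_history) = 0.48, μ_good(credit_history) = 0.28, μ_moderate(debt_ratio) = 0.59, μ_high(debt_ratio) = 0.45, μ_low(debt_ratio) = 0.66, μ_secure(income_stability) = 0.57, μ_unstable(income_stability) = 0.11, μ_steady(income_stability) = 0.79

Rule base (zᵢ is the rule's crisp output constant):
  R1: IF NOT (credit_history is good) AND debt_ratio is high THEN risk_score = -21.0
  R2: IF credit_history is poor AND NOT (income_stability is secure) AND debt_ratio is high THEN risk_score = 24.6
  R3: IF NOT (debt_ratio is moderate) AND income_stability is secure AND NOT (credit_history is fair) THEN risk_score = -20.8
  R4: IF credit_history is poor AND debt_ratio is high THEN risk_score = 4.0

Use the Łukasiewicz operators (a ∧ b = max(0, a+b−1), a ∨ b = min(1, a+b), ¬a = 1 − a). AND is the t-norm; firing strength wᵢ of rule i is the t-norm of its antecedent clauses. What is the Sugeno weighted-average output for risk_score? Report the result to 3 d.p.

-21.000

R1 (z=-21.0): ¬good=1−0.28=0.72, high=0.45; AND[max(0, a+b−1)] → w = 0.17
R2 (z=24.6): poor=0.48, ¬secure=1−0.57=0.43, high=0.45; AND[max(0, a+b−1)] → w = 0.00
R3 (z=-20.8): ¬moderate=1−0.59=0.41, secure=0.57, ¬fair=1−0.23=0.77; AND[max(0, a+b−1)] → w = 0.00
R4 (z=4.0): poor=0.48, high=0.45; AND[max(0, a+b−1)] → w = 0.00
Weighted average = (0.17·-21.0 + 0.00·24.6 + 0.00·-20.8 + 0.00·4.0) / (0.17 + 0.00 + 0.00 + 0.00)
  = -3.5700 / 0.1700 = -21.000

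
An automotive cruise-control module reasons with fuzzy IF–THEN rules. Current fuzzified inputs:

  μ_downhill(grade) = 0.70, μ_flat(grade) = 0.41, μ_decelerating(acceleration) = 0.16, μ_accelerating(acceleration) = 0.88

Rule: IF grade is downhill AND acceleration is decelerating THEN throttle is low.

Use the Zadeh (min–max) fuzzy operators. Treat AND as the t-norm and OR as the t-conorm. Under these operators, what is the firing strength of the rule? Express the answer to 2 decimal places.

firing strength: downhill=0.70, decelerating=0.16; AND[min(a, b)] → w = 0.16

0.16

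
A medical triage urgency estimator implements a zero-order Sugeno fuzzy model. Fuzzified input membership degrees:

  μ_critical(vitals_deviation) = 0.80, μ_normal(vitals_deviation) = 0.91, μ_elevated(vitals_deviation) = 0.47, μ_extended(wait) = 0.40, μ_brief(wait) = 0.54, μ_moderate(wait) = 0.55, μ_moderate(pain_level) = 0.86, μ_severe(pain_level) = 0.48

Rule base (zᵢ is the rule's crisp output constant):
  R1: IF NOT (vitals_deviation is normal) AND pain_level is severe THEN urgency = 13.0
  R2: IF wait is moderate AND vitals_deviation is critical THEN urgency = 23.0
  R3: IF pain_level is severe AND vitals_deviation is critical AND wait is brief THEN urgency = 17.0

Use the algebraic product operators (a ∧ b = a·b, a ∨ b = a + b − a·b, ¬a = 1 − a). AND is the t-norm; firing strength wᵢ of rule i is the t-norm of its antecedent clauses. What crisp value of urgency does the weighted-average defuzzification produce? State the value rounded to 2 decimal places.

R1 (z=13.0): ¬normal=1−0.91=0.09, severe=0.48; AND[a·b] → w = 0.0432
R2 (z=23.0): moderate=0.55, critical=0.80; AND[a·b] → w = 0.4400
R3 (z=17.0): severe=0.48, critical=0.80, brief=0.54; AND[a·b] → w = 0.2074
Weighted average = (0.0432·13.0 + 0.4400·23.0 + 0.2074·17.0) / (0.0432 + 0.4400 + 0.2074)
  = 14.2067 / 0.6906 = 20.57

20.57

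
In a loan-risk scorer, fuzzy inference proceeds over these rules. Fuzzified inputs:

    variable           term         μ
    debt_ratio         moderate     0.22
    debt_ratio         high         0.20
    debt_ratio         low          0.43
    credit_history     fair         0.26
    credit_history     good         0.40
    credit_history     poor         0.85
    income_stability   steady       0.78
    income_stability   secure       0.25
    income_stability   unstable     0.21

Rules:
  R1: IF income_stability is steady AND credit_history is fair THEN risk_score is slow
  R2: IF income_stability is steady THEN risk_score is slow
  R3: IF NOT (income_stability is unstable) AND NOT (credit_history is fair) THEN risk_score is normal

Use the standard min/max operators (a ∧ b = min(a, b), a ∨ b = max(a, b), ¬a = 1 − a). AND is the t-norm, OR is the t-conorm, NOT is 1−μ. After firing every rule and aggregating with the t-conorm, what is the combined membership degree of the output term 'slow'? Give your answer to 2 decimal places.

R1: steady=0.78, fair=0.26; AND[min(a, b)] → w = 0.26
R2: steady=0.78 → w = 0.78
R3: ¬unstable=1−0.21=0.79, ¬fair=1−0.26=0.74; AND[min(a, b)] → w = 0.74
Rules with consequent 'slow': {R1, R2} → strengths 0.26, 0.78
Aggregate via t-conorm [max(a, b)]: 0.78

0.78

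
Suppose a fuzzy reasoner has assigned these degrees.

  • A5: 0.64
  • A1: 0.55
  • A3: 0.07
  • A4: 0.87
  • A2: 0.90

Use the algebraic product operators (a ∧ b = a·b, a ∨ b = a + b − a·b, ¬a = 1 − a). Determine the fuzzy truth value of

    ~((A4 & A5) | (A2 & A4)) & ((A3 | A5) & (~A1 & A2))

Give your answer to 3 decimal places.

A4 & A5 = a·b on (0.8700, 0.6400) = 0.5568
A2 & A4 = a·b on (0.9000, 0.8700) = 0.7830
(A4 & A5) | (A2 & A4) = a + b − a·b on (0.5568, 0.7830) = 0.9038
~((A4 & A5) | (A2 & A4)) = 1 − 0.9038 = 0.0962
A3 | A5 = a + b − a·b on (0.0700, 0.6400) = 0.6652
~A1 = 1 − 0.5500 = 0.4500
~A1 & A2 = a·b on (0.4500, 0.9000) = 0.4050
(A3 | A5) & (~A1 & A2) = a·b on (0.6652, 0.4050) = 0.2694
~((A4 & A5) | (A2 & A4)) & ((A3 | A5) & (~A1 & A2)) = a·b on (0.0962, 0.2694) = 0.0259

0.026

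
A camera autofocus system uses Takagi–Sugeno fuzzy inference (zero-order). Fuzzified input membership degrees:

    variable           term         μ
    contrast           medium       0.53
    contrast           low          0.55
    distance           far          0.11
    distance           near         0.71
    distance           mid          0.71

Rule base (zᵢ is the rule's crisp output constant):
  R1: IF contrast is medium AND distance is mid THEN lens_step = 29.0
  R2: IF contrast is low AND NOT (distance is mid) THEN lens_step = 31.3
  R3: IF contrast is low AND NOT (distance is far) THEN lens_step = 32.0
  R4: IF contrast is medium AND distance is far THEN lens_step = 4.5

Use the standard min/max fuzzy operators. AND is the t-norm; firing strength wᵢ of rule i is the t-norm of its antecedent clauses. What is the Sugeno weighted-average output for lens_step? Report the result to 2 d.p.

28.74

R1 (z=29.0): medium=0.53, mid=0.71; AND[min(a, b)] → w = 0.53
R2 (z=31.3): low=0.55, ¬mid=1−0.71=0.29; AND[min(a, b)] → w = 0.29
R3 (z=32.0): low=0.55, ¬far=1−0.11=0.89; AND[min(a, b)] → w = 0.55
R4 (z=4.5): medium=0.53, far=0.11; AND[min(a, b)] → w = 0.11
Weighted average = (0.53·29.0 + 0.29·31.3 + 0.55·32.0 + 0.11·4.5) / (0.53 + 0.29 + 0.55 + 0.11)
  = 42.5420 / 1.4800 = 28.74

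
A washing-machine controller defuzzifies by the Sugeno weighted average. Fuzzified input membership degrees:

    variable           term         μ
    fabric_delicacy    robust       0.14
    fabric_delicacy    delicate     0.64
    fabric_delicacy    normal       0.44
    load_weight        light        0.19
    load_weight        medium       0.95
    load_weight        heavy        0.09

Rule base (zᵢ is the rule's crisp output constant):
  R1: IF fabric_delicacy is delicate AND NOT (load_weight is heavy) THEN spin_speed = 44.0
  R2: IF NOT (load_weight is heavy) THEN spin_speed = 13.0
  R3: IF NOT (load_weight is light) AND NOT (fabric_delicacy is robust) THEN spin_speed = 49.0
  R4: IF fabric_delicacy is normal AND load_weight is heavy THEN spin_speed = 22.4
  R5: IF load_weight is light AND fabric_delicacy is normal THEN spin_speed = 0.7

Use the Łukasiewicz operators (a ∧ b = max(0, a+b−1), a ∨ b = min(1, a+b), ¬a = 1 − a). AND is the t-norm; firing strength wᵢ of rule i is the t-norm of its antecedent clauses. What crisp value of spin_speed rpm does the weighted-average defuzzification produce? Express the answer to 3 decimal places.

R1 (z=44.0): delicate=0.64, ¬heavy=1−0.09=0.91; AND[max(0, a+b−1)] → w = 0.55
R2 (z=13.0): ¬heavy=1−0.09=0.91 → w = 0.91
R3 (z=49.0): ¬light=1−0.19=0.81, ¬robust=1−0.14=0.86; AND[max(0, a+b−1)] → w = 0.67
R4 (z=22.4): normal=0.44, heavy=0.09; AND[max(0, a+b−1)] → w = 0.00
R5 (z=0.7): light=0.19, normal=0.44; AND[max(0, a+b−1)] → w = 0.00
Weighted average = (0.55·44.0 + 0.91·13.0 + 0.67·49.0 + 0.00·22.4 + 0.00·0.7) / (0.55 + 0.91 + 0.67 + 0.00 + 0.00)
  = 68.8600 / 2.1300 = 32.329

32.329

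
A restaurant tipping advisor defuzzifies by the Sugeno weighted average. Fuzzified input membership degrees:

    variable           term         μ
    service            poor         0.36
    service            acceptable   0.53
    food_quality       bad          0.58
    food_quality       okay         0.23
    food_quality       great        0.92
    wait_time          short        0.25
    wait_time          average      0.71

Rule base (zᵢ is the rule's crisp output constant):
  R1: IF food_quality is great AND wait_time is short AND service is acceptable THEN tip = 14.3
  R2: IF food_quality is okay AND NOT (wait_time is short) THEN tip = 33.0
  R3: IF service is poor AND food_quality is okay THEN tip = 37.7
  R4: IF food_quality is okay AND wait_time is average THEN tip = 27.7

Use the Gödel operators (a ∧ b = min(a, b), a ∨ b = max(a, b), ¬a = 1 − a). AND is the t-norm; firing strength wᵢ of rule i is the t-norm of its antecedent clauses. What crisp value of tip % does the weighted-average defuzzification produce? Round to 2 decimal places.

R1 (z=14.3): great=0.92, short=0.25, acceptable=0.53; AND[min(a, b)] → w = 0.25
R2 (z=33.0): okay=0.23, ¬short=1−0.25=0.75; AND[min(a, b)] → w = 0.23
R3 (z=37.7): poor=0.36, okay=0.23; AND[min(a, b)] → w = 0.23
R4 (z=27.7): okay=0.23, average=0.71; AND[min(a, b)] → w = 0.23
Weighted average = (0.25·14.3 + 0.23·33.0 + 0.23·37.7 + 0.23·27.7) / (0.25 + 0.23 + 0.23 + 0.23)
  = 26.2070 / 0.9400 = 27.88

27.88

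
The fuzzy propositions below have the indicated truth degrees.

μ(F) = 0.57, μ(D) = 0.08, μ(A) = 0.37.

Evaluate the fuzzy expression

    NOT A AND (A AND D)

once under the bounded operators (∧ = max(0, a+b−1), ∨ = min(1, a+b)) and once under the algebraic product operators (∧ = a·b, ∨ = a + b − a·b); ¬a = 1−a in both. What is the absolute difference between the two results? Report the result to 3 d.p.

0.019

Under bounded:
  NOT A = 1 − 0.37 = 0.63
  A AND D = max(0, a+b−1) on (0.37, 0.08) = 0.00
  NOT A AND (A AND D) = max(0, a+b−1) on (0.63, 0.00) = 0.00
  → value = 0.0000
Under algebraic product:
  NOT A = 1 − 0.3700 = 0.6300
  A AND D = a·b on (0.3700, 0.0800) = 0.0296
  NOT A AND (A AND D) = a·b on (0.6300, 0.0296) = 0.0186
  → value = 0.0186
|0.0000 − 0.0186| = 0.019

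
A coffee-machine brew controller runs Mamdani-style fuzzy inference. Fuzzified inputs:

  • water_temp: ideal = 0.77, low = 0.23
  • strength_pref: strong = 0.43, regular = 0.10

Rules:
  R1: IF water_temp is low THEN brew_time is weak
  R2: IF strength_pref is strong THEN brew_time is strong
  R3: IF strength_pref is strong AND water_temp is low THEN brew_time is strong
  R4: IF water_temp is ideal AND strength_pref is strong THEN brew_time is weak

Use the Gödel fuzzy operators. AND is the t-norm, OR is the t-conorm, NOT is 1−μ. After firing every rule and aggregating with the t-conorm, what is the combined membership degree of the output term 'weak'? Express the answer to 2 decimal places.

0.43

R1: low=0.23 → w = 0.23
R2: strong=0.43 → w = 0.43
R3: strong=0.43, low=0.23; AND[min(a, b)] → w = 0.23
R4: ideal=0.77, strong=0.43; AND[min(a, b)] → w = 0.43
Rules with consequent 'weak': {R1, R4} → strengths 0.23, 0.43
Aggregate via t-conorm [max(a, b)]: 0.43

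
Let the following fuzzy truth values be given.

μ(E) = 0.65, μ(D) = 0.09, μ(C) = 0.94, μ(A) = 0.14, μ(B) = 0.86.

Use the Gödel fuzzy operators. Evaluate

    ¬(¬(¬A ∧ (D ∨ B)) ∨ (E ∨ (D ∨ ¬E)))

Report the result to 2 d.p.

0.35

¬A = 1 − 0.14 = 0.86
D ∨ B = max(a, b) on (0.09, 0.86) = 0.86
¬A ∧ (D ∨ B) = min(a, b) on (0.86, 0.86) = 0.86
¬(¬A ∧ (D ∨ B)) = 1 − 0.86 = 0.14
¬E = 1 − 0.65 = 0.35
D ∨ ¬E = max(a, b) on (0.09, 0.35) = 0.35
E ∨ (D ∨ ¬E) = max(a, b) on (0.65, 0.35) = 0.65
¬(¬A ∧ (D ∨ B)) ∨ (E ∨ (D ∨ ¬E)) = max(a, b) on (0.14, 0.65) = 0.65
¬(¬(¬A ∧ (D ∨ B)) ∨ (E ∨ (D ∨ ¬E))) = 1 − 0.65 = 0.35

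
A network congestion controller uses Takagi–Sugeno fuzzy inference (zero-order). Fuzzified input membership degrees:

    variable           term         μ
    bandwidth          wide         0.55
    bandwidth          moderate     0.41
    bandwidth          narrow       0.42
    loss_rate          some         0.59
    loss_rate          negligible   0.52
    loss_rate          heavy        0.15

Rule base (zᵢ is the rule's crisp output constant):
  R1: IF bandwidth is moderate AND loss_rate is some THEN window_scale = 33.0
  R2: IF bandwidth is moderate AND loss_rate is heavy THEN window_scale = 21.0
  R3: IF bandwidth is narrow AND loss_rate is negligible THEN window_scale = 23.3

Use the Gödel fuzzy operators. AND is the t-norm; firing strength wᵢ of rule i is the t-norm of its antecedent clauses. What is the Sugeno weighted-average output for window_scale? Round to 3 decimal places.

R1 (z=33.0): moderate=0.41, some=0.59; AND[min(a, b)] → w = 0.41
R2 (z=21.0): moderate=0.41, heavy=0.15; AND[min(a, b)] → w = 0.15
R3 (z=23.3): narrow=0.42, negligible=0.52; AND[min(a, b)] → w = 0.42
Weighted average = (0.41·33.0 + 0.15·21.0 + 0.42·23.3) / (0.41 + 0.15 + 0.42)
  = 26.4660 / 0.9800 = 27.006

27.006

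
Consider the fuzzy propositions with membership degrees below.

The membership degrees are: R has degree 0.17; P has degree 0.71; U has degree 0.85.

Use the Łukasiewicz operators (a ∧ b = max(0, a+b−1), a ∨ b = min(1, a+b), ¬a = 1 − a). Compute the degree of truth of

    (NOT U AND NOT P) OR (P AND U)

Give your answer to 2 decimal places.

0.56

NOT U = 1 − 0.85 = 0.15
NOT P = 1 − 0.71 = 0.29
NOT U AND NOT P = max(0, a+b−1) on (0.15, 0.29) = 0.00
P AND U = max(0, a+b−1) on (0.71, 0.85) = 0.56
(NOT U AND NOT P) OR (P AND U) = min(1, a+b) on (0.00, 0.56) = 0.56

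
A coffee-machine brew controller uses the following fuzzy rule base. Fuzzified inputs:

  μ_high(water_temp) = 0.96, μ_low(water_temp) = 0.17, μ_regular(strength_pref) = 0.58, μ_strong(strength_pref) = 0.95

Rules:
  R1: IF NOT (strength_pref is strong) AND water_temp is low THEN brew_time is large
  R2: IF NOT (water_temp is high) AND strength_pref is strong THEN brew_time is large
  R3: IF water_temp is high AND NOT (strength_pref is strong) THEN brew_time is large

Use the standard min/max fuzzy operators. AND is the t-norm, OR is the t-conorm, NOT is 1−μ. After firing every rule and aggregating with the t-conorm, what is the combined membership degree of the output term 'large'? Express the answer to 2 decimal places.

0.05

R1: ¬strong=1−0.95=0.05, low=0.17; AND[min(a, b)] → w = 0.05
R2: ¬high=1−0.96=0.04, strong=0.95; AND[min(a, b)] → w = 0.04
R3: high=0.96, ¬strong=1−0.95=0.05; AND[min(a, b)] → w = 0.05
Rules with consequent 'large': {R1, R2, R3} → strengths 0.05, 0.04, 0.05
Aggregate via t-conorm [max(a, b)]: 0.05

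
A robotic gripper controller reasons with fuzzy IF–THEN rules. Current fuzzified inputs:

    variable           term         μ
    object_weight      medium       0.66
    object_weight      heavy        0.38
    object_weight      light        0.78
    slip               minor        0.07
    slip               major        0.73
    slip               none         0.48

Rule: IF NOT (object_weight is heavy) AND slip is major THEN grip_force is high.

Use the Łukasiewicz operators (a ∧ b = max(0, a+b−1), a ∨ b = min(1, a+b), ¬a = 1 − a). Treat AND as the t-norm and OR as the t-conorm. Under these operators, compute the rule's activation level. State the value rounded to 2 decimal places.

0.35

firing strength: ¬heavy=1−0.38=0.62, major=0.73; AND[max(0, a+b−1)] → w = 0.35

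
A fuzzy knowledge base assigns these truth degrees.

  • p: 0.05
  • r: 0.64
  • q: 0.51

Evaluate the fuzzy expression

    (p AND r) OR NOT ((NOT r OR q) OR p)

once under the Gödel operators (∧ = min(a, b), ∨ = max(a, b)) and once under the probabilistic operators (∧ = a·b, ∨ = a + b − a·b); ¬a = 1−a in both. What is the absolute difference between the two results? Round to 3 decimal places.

Under Gödel:
  p AND r = min(a, b) on (0.05, 0.64) = 0.05
  NOT r = 1 − 0.64 = 0.36
  NOT r OR q = max(a, b) on (0.36, 0.51) = 0.51
  (NOT r OR q) OR p = max(a, b) on (0.51, 0.05) = 0.51
  NOT ((NOT r OR q) OR p) = 1 − 0.51 = 0.49
  (p AND r) OR NOT ((NOT r OR q) OR p) = max(a, b) on (0.05, 0.49) = 0.49
  → value = 0.4900
Under probabilistic:
  p AND r = a·b on (0.0500, 0.6400) = 0.0320
  NOT r = 1 − 0.6400 = 0.3600
  NOT r OR q = a + b − a·b on (0.3600, 0.5100) = 0.6864
  (NOT r OR q) OR p = a + b − a·b on (0.6864, 0.0500) = 0.7021
  NOT ((NOT r OR q) OR p) = 1 − 0.7021 = 0.2979
  (p AND r) OR NOT ((NOT r OR q) OR p) = a + b − a·b on (0.0320, 0.2979) = 0.3204
  → value = 0.3204
|0.4900 − 0.3204| = 0.170

0.170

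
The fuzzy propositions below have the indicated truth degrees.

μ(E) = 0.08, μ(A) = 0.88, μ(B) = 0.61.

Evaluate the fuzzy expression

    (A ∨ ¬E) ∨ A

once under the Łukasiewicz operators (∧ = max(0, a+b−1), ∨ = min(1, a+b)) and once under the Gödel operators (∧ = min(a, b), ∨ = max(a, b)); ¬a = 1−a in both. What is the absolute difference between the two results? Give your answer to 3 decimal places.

Under Łukasiewicz:
  ¬E = 1 − 0.08 = 0.92
  A ∨ ¬E = min(1, a+b) on (0.88, 0.92) = 1.00
  (A ∨ ¬E) ∨ A = min(1, a+b) on (1.00, 0.88) = 1.00
  → value = 1.0000
Under Gödel:
  ¬E = 1 − 0.08 = 0.92
  A ∨ ¬E = max(a, b) on (0.88, 0.92) = 0.92
  (A ∨ ¬E) ∨ A = max(a, b) on (0.92, 0.88) = 0.92
  → value = 0.9200
|1.0000 − 0.9200| = 0.080

0.080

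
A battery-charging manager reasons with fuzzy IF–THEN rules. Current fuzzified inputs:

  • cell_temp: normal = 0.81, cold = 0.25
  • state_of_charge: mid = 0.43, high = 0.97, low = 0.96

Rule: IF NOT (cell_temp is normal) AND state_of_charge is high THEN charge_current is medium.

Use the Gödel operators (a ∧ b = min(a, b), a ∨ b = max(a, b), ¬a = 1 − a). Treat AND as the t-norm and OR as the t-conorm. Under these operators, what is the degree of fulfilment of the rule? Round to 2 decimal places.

firing strength: ¬normal=1−0.81=0.19, high=0.97; AND[min(a, b)] → w = 0.19

0.19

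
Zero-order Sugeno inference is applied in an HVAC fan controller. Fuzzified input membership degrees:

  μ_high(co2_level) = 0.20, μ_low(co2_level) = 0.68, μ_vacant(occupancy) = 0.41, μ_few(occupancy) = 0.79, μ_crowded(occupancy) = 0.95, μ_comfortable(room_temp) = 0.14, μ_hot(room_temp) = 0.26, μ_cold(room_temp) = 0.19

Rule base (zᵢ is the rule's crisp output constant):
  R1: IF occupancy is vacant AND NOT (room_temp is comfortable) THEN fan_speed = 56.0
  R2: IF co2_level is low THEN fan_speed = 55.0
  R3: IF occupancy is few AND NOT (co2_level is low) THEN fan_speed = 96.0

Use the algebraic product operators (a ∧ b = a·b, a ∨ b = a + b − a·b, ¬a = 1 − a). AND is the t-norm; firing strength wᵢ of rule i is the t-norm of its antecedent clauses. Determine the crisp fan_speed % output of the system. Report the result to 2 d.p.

63.34

R1 (z=56.0): vacant=0.41, ¬comfortable=1−0.14=0.86; AND[a·b] → w = 0.3526
R2 (z=55.0): low=0.68 → w = 0.6800
R3 (z=96.0): few=0.79, ¬low=1−0.68=0.32; AND[a·b] → w = 0.2528
Weighted average = (0.3526·56.0 + 0.6800·55.0 + 0.2528·96.0) / (0.3526 + 0.6800 + 0.2528)
  = 81.4144 / 1.2854 = 63.34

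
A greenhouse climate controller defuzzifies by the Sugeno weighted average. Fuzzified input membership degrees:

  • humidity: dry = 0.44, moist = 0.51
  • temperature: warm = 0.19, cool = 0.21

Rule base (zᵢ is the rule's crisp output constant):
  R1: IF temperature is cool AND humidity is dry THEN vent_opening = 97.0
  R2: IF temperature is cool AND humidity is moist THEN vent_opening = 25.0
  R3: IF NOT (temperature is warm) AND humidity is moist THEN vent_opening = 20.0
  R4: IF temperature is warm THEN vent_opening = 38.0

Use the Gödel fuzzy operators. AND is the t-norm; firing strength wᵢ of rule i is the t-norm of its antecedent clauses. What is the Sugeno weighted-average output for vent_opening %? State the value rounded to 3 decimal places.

38.429

R1 (z=97.0): cool=0.21, dry=0.44; AND[min(a, b)] → w = 0.21
R2 (z=25.0): cool=0.21, moist=0.51; AND[min(a, b)] → w = 0.21
R3 (z=20.0): ¬warm=1−0.19=0.81, moist=0.51; AND[min(a, b)] → w = 0.51
R4 (z=38.0): warm=0.19 → w = 0.19
Weighted average = (0.21·97.0 + 0.21·25.0 + 0.51·20.0 + 0.19·38.0) / (0.21 + 0.21 + 0.51 + 0.19)
  = 43.0400 / 1.1200 = 38.429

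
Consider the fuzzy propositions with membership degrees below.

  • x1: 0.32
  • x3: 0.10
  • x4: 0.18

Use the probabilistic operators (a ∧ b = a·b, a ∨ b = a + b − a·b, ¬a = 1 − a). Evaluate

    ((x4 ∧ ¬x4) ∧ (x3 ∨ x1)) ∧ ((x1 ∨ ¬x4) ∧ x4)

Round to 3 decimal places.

0.009

¬x4 = 1 − 0.1800 = 0.8200
x4 ∧ ¬x4 = a·b on (0.1800, 0.8200) = 0.1476
x3 ∨ x1 = a + b − a·b on (0.1000, 0.3200) = 0.3880
(x4 ∧ ¬x4) ∧ (x3 ∨ x1) = a·b on (0.1476, 0.3880) = 0.0573
¬x4 = 1 − 0.1800 = 0.8200
x1 ∨ ¬x4 = a + b − a·b on (0.3200, 0.8200) = 0.8776
(x1 ∨ ¬x4) ∧ x4 = a·b on (0.8776, 0.1800) = 0.1580
((x4 ∧ ¬x4) ∧ (x3 ∨ x1)) ∧ ((x1 ∨ ¬x4) ∧ x4) = a·b on (0.0573, 0.1580) = 0.0090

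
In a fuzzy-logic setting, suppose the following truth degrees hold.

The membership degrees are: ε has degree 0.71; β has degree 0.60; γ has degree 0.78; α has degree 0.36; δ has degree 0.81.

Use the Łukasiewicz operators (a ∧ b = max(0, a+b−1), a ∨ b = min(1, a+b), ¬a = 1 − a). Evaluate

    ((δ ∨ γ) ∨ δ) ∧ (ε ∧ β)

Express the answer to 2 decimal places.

0.31

δ ∨ γ = min(1, a+b) on (0.81, 0.78) = 1.00
(δ ∨ γ) ∨ δ = min(1, a+b) on (1.00, 0.81) = 1.00
ε ∧ β = max(0, a+b−1) on (0.71, 0.60) = 0.31
((δ ∨ γ) ∨ δ) ∧ (ε ∧ β) = max(0, a+b−1) on (1.00, 0.31) = 0.31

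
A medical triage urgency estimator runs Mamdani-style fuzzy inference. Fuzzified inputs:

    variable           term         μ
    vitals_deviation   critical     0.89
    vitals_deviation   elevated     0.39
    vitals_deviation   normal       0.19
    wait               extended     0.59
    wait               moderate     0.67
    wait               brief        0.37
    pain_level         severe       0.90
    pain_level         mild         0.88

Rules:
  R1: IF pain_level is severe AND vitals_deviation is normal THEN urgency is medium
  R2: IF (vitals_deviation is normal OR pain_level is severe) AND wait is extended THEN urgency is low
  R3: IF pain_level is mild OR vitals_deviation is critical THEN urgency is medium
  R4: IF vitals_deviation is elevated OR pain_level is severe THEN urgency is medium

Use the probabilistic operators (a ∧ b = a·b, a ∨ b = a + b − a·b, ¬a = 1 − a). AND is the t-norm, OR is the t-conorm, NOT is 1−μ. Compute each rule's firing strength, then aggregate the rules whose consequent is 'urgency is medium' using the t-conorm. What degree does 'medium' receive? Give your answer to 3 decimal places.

0.999

R1: severe=0.90, normal=0.19; AND[a·b] → w = 0.1710
R2: (normal=0.19 OR severe=0.90) = 0.9190; AND[a·b] with extended=0.59 → w = 0.5422
R3: mild=0.88, critical=0.89; OR[a + b − a·b] → w = 0.9868
R4: elevated=0.39, severe=0.90; OR[a + b − a·b] → w = 0.9390
Rules with consequent 'medium': {R1, R3, R4} → strengths 0.1710, 0.9868, 0.9390
Aggregate via t-conorm [a + b − a·b]: 0.9993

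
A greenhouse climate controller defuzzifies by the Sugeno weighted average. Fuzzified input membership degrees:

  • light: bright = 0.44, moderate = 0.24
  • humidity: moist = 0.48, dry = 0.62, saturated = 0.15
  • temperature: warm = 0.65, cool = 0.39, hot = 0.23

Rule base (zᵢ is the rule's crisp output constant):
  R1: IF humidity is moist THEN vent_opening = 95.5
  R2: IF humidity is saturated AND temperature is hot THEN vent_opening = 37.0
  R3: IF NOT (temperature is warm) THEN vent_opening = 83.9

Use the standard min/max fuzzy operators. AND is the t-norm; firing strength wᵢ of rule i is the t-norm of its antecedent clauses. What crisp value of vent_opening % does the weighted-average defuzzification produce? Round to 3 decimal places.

R1 (z=95.5): moist=0.48 → w = 0.48
R2 (z=37.0): saturated=0.15, hot=0.23; AND[min(a, b)] → w = 0.15
R3 (z=83.9): ¬warm=1−0.65=0.35 → w = 0.35
Weighted average = (0.48·95.5 + 0.15·37.0 + 0.35·83.9) / (0.48 + 0.15 + 0.35)
  = 80.7550 / 0.9800 = 82.403

82.403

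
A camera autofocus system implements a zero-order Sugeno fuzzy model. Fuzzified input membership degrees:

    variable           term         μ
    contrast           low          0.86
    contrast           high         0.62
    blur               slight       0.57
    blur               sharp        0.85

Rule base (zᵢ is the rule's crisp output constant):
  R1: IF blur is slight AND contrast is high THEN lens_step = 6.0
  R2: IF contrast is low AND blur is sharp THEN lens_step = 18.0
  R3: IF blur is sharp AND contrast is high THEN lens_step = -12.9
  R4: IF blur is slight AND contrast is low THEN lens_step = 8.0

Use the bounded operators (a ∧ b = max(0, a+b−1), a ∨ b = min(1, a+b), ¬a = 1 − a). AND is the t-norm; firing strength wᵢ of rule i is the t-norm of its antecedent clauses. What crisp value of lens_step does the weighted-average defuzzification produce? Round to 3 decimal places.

6.276

R1 (z=6.0): slight=0.57, high=0.62; AND[max(0, a+b−1)] → w = 0.19
R2 (z=18.0): low=0.86, sharp=0.85; AND[max(0, a+b−1)] → w = 0.71
R3 (z=-12.9): sharp=0.85, high=0.62; AND[max(0, a+b−1)] → w = 0.47
R4 (z=8.0): slight=0.57, low=0.86; AND[max(0, a+b−1)] → w = 0.43
Weighted average = (0.19·6.0 + 0.71·18.0 + 0.47·-12.9 + 0.43·8.0) / (0.19 + 0.71 + 0.47 + 0.43)
  = 11.2970 / 1.8000 = 6.276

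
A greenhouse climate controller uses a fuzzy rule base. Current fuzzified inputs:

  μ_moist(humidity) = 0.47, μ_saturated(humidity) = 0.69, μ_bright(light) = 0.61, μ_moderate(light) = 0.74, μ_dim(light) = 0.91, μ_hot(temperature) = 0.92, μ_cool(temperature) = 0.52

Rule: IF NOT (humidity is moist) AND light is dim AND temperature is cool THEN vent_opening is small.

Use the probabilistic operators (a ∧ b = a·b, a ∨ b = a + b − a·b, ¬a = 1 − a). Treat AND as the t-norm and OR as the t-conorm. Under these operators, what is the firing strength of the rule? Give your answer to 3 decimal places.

0.251

firing strength: ¬moist=1−0.47=0.53, dim=0.91, cool=0.52; AND[a·b] → w = 0.2508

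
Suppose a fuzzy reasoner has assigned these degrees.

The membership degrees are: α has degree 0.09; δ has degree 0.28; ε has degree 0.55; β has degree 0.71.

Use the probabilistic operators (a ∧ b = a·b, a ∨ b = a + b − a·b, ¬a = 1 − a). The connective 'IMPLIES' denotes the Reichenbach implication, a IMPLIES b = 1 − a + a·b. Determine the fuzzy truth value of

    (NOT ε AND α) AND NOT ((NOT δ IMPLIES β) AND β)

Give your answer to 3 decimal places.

NOT ε = 1 − 0.5500 = 0.4500
NOT ε AND α = a·b on (0.4500, 0.0900) = 0.0405
NOT δ = 1 − 0.2800 = 0.7200
NOT δ IMPLIES β  [Reichenbach: 1 − a + a·b] with a=0.7200, b=0.7100 → 0.7912
(NOT δ IMPLIES β) AND β = a·b on (0.7912, 0.7100) = 0.5618
NOT ((NOT δ IMPLIES β) AND β) = 1 − 0.5618 = 0.4382
(NOT ε AND α) AND NOT ((NOT δ IMPLIES β) AND β) = a·b on (0.0405, 0.4382) = 0.0177

0.018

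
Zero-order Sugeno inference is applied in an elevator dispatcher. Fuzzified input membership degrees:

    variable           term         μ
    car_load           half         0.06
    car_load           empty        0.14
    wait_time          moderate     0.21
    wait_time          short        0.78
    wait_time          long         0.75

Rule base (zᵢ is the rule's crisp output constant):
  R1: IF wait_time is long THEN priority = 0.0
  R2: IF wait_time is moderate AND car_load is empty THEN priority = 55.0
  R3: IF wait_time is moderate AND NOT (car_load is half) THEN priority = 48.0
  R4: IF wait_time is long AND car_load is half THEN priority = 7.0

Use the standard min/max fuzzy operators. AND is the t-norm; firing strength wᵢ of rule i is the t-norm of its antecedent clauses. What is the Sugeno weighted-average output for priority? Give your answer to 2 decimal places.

R1 (z=0.0): long=0.75 → w = 0.75
R2 (z=55.0): moderate=0.21, empty=0.14; AND[min(a, b)] → w = 0.14
R3 (z=48.0): moderate=0.21, ¬half=1−0.06=0.94; AND[min(a, b)] → w = 0.21
R4 (z=7.0): long=0.75, half=0.06; AND[min(a, b)] → w = 0.06
Weighted average = (0.75·0.0 + 0.14·55.0 + 0.21·48.0 + 0.06·7.0) / (0.75 + 0.14 + 0.21 + 0.06)
  = 18.2000 / 1.1600 = 15.69

15.69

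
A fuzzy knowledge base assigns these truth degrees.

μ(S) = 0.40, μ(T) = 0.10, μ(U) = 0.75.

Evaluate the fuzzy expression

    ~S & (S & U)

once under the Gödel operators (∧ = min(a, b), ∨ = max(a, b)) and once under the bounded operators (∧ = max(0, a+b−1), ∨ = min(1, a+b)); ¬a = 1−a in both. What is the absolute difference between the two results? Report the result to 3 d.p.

0.400

Under Gödel:
  ~S = 1 − 0.40 = 0.60
  S & U = min(a, b) on (0.40, 0.75) = 0.40
  ~S & (S & U) = min(a, b) on (0.60, 0.40) = 0.40
  → value = 0.4000
Under bounded:
  ~S = 1 − 0.40 = 0.60
  S & U = max(0, a+b−1) on (0.40, 0.75) = 0.15
  ~S & (S & U) = max(0, a+b−1) on (0.60, 0.15) = 0.00
  → value = 0.0000
|0.4000 − 0.0000| = 0.400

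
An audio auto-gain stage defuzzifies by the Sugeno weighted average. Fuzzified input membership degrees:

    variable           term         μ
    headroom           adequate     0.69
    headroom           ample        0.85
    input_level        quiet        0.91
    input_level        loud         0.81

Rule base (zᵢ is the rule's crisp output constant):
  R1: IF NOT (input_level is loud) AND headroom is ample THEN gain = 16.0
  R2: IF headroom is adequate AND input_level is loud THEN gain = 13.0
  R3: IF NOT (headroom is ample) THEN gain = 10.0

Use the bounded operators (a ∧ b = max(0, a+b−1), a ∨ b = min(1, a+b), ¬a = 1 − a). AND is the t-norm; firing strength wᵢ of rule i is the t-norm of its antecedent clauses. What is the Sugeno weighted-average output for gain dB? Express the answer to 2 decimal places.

R1 (z=16.0): ¬loud=1−0.81=0.19, ample=0.85; AND[max(0, a+b−1)] → w = 0.04
R2 (z=13.0): adequate=0.69, loud=0.81; AND[max(0, a+b−1)] → w = 0.50
R3 (z=10.0): ¬ample=1−0.85=0.15 → w = 0.15
Weighted average = (0.04·16.0 + 0.50·13.0 + 0.15·10.0) / (0.04 + 0.50 + 0.15)
  = 8.6400 / 0.6900 = 12.52

12.52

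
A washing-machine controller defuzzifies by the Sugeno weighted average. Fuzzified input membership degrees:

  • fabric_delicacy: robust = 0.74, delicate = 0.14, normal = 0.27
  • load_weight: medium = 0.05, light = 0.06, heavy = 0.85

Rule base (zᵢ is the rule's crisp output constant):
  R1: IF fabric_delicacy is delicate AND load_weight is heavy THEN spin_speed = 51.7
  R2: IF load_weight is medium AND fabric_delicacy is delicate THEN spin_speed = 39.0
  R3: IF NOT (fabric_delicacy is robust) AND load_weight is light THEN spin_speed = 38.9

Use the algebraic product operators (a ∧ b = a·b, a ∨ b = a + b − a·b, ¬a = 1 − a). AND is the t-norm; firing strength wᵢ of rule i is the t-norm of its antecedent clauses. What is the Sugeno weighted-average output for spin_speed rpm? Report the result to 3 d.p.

49.662

R1 (z=51.7): delicate=0.14, heavy=0.85; AND[a·b] → w = 0.1190
R2 (z=39.0): medium=0.05, delicate=0.14; AND[a·b] → w = 0.0070
R3 (z=38.9): ¬robust=1−0.74=0.26, light=0.06; AND[a·b] → w = 0.0156
Weighted average = (0.1190·51.7 + 0.0070·39.0 + 0.0156·38.9) / (0.1190 + 0.0070 + 0.0156)
  = 7.0321 / 0.1416 = 49.662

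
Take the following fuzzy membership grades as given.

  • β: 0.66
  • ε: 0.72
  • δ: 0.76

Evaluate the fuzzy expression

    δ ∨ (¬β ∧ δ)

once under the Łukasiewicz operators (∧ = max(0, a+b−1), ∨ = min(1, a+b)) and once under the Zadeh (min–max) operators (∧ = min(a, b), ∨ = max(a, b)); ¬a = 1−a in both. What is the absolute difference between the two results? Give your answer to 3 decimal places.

Under Łukasiewicz:
  ¬β = 1 − 0.66 = 0.34
  ¬β ∧ δ = max(0, a+b−1) on (0.34, 0.76) = 0.10
  δ ∨ (¬β ∧ δ) = min(1, a+b) on (0.76, 0.10) = 0.86
  → value = 0.8600
Under Zadeh (min–max):
  ¬β = 1 − 0.66 = 0.34
  ¬β ∧ δ = min(a, b) on (0.34, 0.76) = 0.34
  δ ∨ (¬β ∧ δ) = max(a, b) on (0.76, 0.34) = 0.76
  → value = 0.7600
|0.8600 − 0.7600| = 0.100

0.100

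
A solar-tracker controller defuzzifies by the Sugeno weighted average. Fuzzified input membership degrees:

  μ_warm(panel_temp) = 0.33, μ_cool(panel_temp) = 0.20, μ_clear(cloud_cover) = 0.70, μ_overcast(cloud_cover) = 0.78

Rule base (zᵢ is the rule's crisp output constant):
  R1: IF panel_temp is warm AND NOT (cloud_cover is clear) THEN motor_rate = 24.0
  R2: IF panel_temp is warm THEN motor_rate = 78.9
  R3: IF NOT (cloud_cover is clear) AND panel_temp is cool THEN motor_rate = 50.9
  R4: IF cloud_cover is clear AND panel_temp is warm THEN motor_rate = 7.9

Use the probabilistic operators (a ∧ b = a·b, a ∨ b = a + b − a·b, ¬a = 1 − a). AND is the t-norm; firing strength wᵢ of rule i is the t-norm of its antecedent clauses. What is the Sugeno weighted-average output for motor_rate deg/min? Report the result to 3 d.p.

R1 (z=24.0): warm=0.33, ¬clear=1−0.70=0.30; AND[a·b] → w = 0.0990
R2 (z=78.9): warm=0.33 → w = 0.3300
R3 (z=50.9): ¬clear=1−0.70=0.30, cool=0.20; AND[a·b] → w = 0.0600
R4 (z=7.9): clear=0.70, warm=0.33; AND[a·b] → w = 0.2310
Weighted average = (0.0990·24.0 + 0.3300·78.9 + 0.0600·50.9 + 0.2310·7.9) / (0.0990 + 0.3300 + 0.0600 + 0.2310)
  = 33.2919 / 0.7200 = 46.239

46.239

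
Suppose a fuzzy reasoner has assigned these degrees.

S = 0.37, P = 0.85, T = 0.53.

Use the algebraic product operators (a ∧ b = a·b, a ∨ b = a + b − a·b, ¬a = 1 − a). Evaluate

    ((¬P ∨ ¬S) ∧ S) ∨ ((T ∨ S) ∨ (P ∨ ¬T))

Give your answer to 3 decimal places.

¬P = 1 − 0.8500 = 0.1500
¬S = 1 − 0.3700 = 0.6300
¬P ∨ ¬S = a + b − a·b on (0.1500, 0.6300) = 0.6855
(¬P ∨ ¬S) ∧ S = a·b on (0.6855, 0.3700) = 0.2536
T ∨ S = a + b − a·b on (0.5300, 0.3700) = 0.7039
¬T = 1 − 0.5300 = 0.4700
P ∨ ¬T = a + b − a·b on (0.8500, 0.4700) = 0.9205
(T ∨ S) ∨ (P ∨ ¬T) = a + b − a·b on (0.7039, 0.9205) = 0.9765
((¬P ∨ ¬S) ∧ S) ∨ ((T ∨ S) ∨ (P ∨ ¬T)) = a + b − a·b on (0.2536, 0.9765) = 0.9824

0.982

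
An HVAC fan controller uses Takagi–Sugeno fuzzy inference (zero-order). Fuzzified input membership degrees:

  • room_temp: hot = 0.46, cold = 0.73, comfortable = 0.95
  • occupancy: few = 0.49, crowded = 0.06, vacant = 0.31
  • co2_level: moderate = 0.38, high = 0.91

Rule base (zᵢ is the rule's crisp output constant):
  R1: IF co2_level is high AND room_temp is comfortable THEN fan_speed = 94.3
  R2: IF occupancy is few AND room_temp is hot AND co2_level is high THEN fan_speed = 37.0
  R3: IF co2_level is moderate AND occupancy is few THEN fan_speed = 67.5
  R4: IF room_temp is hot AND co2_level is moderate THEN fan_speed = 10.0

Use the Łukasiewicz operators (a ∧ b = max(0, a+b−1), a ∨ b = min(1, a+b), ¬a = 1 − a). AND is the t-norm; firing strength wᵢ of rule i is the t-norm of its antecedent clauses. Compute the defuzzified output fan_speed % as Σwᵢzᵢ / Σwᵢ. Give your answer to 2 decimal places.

94.30

R1 (z=94.3): high=0.91, comfortable=0.95; AND[max(0, a+b−1)] → w = 0.86
R2 (z=37.0): few=0.49, hot=0.46, high=0.91; AND[max(0, a+b−1)] → w = 0.00
R3 (z=67.5): moderate=0.38, few=0.49; AND[max(0, a+b−1)] → w = 0.00
R4 (z=10.0): hot=0.46, moderate=0.38; AND[max(0, a+b−1)] → w = 0.00
Weighted average = (0.86·94.3 + 0.00·37.0 + 0.00·67.5 + 0.00·10.0) / (0.86 + 0.00 + 0.00 + 0.00)
  = 81.0980 / 0.8600 = 94.30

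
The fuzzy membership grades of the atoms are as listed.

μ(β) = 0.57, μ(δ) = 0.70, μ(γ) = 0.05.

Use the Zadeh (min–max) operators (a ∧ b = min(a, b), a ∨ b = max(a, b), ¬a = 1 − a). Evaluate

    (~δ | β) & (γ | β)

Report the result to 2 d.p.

~δ = 1 − 0.70 = 0.30
~δ | β = max(a, b) on (0.30, 0.57) = 0.57
γ | β = max(a, b) on (0.05, 0.57) = 0.57
(~δ | β) & (γ | β) = min(a, b) on (0.57, 0.57) = 0.57

0.57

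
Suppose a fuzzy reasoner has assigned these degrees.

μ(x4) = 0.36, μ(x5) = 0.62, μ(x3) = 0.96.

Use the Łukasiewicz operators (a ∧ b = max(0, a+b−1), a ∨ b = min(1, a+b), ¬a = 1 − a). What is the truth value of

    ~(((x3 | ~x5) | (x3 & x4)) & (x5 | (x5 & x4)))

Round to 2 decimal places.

0.38

~x5 = 1 − 0.62 = 0.38
x3 | ~x5 = min(1, a+b) on (0.96, 0.38) = 1.00
x3 & x4 = max(0, a+b−1) on (0.96, 0.36) = 0.32
(x3 | ~x5) | (x3 & x4) = min(1, a+b) on (1.00, 0.32) = 1.00
x5 & x4 = max(0, a+b−1) on (0.62, 0.36) = 0.00
x5 | (x5 & x4) = min(1, a+b) on (0.62, 0.00) = 0.62
((x3 | ~x5) | (x3 & x4)) & (x5 | (x5 & x4)) = max(0, a+b−1) on (1.00, 0.62) = 0.62
~(((x3 | ~x5) | (x3 & x4)) & (x5 | (x5 & x4))) = 1 − 0.62 = 0.38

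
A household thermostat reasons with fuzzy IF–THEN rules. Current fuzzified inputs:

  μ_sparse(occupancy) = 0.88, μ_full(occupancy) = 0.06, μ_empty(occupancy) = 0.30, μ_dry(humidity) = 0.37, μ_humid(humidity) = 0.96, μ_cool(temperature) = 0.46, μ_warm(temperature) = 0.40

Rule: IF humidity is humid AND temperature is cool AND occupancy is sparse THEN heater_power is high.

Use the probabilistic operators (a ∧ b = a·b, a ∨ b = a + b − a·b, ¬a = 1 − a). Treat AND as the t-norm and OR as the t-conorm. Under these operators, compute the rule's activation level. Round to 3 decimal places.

firing strength: humid=0.96, cool=0.46, sparse=0.88; AND[a·b] → w = 0.3886

0.389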